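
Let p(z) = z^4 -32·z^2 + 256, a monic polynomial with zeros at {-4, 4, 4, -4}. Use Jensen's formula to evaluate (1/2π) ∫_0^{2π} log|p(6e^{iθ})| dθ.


Zeros: -4, -4, 4, 4; r = 6.
Inside |z| < r: -4, -4, 4, 4. Outside (|z| ≥ r): ∅.
p(0) = 256, so log|p(0)| = log(256) = 5.5452.
Apply Jensen: I(r) = log|p(0)| + Σ_k log(r/|z_k|), summed over zeros inside |z| < r.
  log(r/|z_k|) for z_k = -4: log(6/4) = 0.4055
  log(r/|z_k|) for z_k = 4: log(6/4) = 0.4055
  log(r/|z_k|) for z_k = 4: log(6/4) = 0.4055
  log(r/|z_k|) for z_k = -4: log(6/4) = 0.4055
Sum over inside zeros: 1.6219.
I(r) = log|p(0)| + (inside sum) = 5.5452 + 1.6219 = 7.1670.
Closed form (all zeros inside, monic): I(r) = n·log(r) = 4·log(6) = 7.1670. ✓

I(r) ≈ 7.1670.


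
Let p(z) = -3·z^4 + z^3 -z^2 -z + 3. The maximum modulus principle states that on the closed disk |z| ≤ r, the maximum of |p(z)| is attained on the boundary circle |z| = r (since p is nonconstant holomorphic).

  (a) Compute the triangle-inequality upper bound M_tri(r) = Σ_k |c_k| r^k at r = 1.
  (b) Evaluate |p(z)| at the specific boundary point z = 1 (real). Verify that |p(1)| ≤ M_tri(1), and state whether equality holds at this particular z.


Coefficients: c_0 = 3, c_1 = -1, c_2 = -1, c_3 = 1, c_4 = -3. Radius r = 1.
Part (a). Triangle bound: M_tri(r) = Σ_k |c_k| r^k
  = |3|·1^0 + |-1|·1^1 + |-1|·1^2 + |1|·1^3 + |-3|·1^4
  = 3 + 1 + 1 + 1 + 3 = 9.
This bounds M(r) := max_{|z|=r} |p(z)| from above; equality holds iff all terms c_k z^k can be made to align in phase at a single z on |z|=r.
Part (b). At z = 1 (real, on the circle |z| = r):
  p(1) = (3)·1^0 + (-1)·1^1 + (-1)·1^2 + (1)·1^3 + (-3)·1^4 = -1.
  |p(1)| = 1.
Check: |p(1)| = 1 ≤ 9 = M_tri(1). ✓ Equality does not hold at z = 1 (the coefficients have mixed signs, so the terms do not all align in phase there).

M_tri(1) = 9; |p(1)| = 1; equality at z=1: no.


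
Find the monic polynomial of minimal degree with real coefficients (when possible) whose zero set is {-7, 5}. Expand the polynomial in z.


The polynomial is p(z) = ∏_{α ∈ S} (z − α), where S = {-7, 5}.
Expanding the product yields: p(z) = z^2 + 2·z -35.
The resulting polynomial has degree 2 and real coefficients as required.

p(z) = z^2 + 2·z -35.


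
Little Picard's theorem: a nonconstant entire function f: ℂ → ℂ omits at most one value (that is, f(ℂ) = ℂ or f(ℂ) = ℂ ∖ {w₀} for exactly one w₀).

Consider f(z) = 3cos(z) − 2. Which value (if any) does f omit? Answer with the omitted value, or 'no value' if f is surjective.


Little Picard bounds the complement of f(ℂ) to at most one point.
cos is entire and surjective onto ℂ: for every w ∈ ℂ, cos(ζ) = w has a solution ζ ∈ ℂ (e.g., via the complex inverse arccos). With ζ = z this gives z = ζ/(1). Then 3·cos(z) takes every value in 3·ℂ = ℂ, and adding -2 is a bijection of ℂ. So f is surjective and omits no value. (Note: only on the real line is cos bounded by [−1, 1].)

Omitted value: no value.


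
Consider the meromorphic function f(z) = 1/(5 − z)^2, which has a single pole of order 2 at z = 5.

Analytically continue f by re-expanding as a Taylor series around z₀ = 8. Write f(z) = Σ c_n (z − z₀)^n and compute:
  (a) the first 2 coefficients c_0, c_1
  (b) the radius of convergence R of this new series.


Let w = z − z₀, so z = z₀ + w.
Then 5 − z = 5 − (z₀ + w) = (5 − z₀) − w = -3 − w.
f(z) = 1/(-3 − w)^2 = (1/(-3)^2) · (1 − w/(-3))^{−2}.
By the binomial series (1−u)^{−2} = Σ_{n≥0} C(n+1, 1) u^n for |u|<1, with u = w/(-3):
  c_n = C(n+1, 1) / (-3)^(n+2).
  c_0 = 1/(-3)^2 = 1/9.
  c_1 = 2/(-3)^3 = -2/27.
The series is valid for |w/d| < 1, i.e. |z − z₀| < |d|.
Radius of convergence: R = |5 − z₀| = |-3| = 3 (distance from z₀ to the singularity z = 5).

c_0 = 1/9, c_1 = -2/27; R = 3.


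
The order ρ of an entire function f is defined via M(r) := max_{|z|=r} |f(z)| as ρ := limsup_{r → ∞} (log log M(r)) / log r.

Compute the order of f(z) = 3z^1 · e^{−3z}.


M(r) = max_{|z|=r} |3|·|z|^1·|e^{−3z}| = 3·r^1 · e^{3r^1} (the factors attain their maxima compatibly on |z|=r). Then log M(r) = log 3 + 1·log r + 3r^1, dominated by the last term, so log log M(r) ~ 1·log r. The polynomial factor 3z^1 contributes only a log r term and does not affect the order. ρ = 1.
Therefore ρ = 1.

Order ρ = 1.


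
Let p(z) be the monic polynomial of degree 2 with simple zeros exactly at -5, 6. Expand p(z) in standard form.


The polynomial is p(z) = ∏_{α ∈ S} (z − α), where S = {-5, 6}.
Expanding the product yields: p(z) = z^2 -z -30.
The resulting polynomial has degree 2 and real coefficients as required.

p(z) = z^2 -z -30.


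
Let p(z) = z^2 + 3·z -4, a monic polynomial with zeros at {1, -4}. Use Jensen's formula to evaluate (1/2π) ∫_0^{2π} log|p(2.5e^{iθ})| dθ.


Zeros: -4, 1; r = 2.5.
Inside |z| < r: 1. Outside (|z| ≥ r): -4.
p(0) = -4, so log|p(0)| = log(4) = 1.3863.
Apply Jensen: I(r) = log|p(0)| + Σ_k log(r/|z_k|), summed over zeros inside |z| < r.
  log(r/|z_k|) for z_k = 1: log(2.5/1) = 0.9163
  Outside zeros (-4) contribute nothing to the Jensen sum.
Sum over inside zeros: 0.9163.
I(r) = log|p(0)| + (inside sum) = 1.3863 + 0.9163 = 2.3026.
Note: since some zeros are outside |z| ≤ r, the simplified n·log(r) form does NOT apply — only the inside zeros contribute.

I(r) ≈ 2.3026.


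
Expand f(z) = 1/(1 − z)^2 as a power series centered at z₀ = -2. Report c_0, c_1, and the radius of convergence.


Let w = z − z₀, so z = z₀ + w.
Then 1 − z = 1 − (z₀ + w) = (1 − z₀) − w = 3 − w.
f(z) = 1/(3 − w)^2 = (1/(3)^2) · (1 − w/(3))^{−2}.
By the binomial series (1−u)^{−2} = Σ_{n≥0} C(n+1, 1) u^n for |u|<1, with u = w/(3):
  c_n = C(n+1, 1) / (3)^(n+2).
  c_0 = 1/(3)^2 = 1/9.
  c_1 = 2/(3)^3 = 2/27.
The series is valid for |w/d| < 1, i.e. |z − z₀| < |d|.
Radius of convergence: R = |1 − z₀| = |3| = 3 (distance from z₀ to the singularity z = 1).

c_0 = 1/9, c_1 = 2/27; R = 3.


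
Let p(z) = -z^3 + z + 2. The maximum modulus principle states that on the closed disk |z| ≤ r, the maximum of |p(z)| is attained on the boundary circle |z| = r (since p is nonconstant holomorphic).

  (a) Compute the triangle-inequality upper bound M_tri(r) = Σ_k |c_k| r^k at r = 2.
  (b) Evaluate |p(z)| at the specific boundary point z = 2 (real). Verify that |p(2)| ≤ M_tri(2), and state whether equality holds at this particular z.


Coefficients: c_0 = 2, c_1 = 1, c_2 = 0, c_3 = -1. Radius r = 2.
Part (a). Triangle bound: M_tri(r) = Σ_k |c_k| r^k
  = |2|·2^0 + |1|·2^1 + |0|·2^2 + |-1|·2^3
  = 2 + 2 + 0 + 8 = 12.
This bounds M(r) := max_{|z|=r} |p(z)| from above; equality holds iff all terms c_k z^k can be made to align in phase at a single z on |z|=r.
Part (b). At z = 2 (real, on the circle |z| = r):
  p(2) = (2)·2^0 + (1)·2^1 + (0)·2^2 + (-1)·2^3 = -4.
  |p(2)| = 4.
Check: |p(2)| = 4 ≤ 12 = M_tri(2). ✓ Equality does not hold at z = 2 (the coefficients have mixed signs, so the terms do not all align in phase there).

M_tri(2) = 12; |p(2)| = 4; equality at z=2: no.


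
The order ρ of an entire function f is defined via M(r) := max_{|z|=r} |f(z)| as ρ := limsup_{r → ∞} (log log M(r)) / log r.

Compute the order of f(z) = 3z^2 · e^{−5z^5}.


M(r) = max_{|z|=r} |3|·|z|^2·|e^{−5z^5}| = 3·r^2 · e^{5r^5} (the factors attain their maxima compatibly on |z|=r). Then log M(r) = log 3 + 2·log r + 5r^5, dominated by the last term, so log log M(r) ~ 5·log r. The polynomial factor 3z^2 contributes only a log r term and does not affect the order. ρ = 5.
Therefore ρ = 5.

Order ρ = 5.


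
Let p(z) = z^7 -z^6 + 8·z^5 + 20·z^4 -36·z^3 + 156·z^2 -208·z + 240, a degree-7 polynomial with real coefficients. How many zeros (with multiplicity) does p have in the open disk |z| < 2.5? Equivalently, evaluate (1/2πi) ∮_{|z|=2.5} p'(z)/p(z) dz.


The zeros of p are: (1 + 1i), (1 - 1i), (1 + 3i), (1 - 3i), (0 + 2i), (0 - 2i), -3.
Their magnitudes are: 1.414, 1.414, 3.162, 3.162, 2, 2, 3.
Zeros with |z| < R = 2.5: (1 + 1i), (1 - 1i), (0 + 2i), (0 - 2i).
Count = 4.
By the argument principle, (1/2πi) ∮_{|z|=R} p'(z)/p(z) dz equals exactly this count.

Number of zeros inside |z| < 2.5: 4.


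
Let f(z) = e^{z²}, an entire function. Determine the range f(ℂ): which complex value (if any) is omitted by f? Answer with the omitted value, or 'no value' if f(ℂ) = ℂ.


Little Picard bounds the complement of f(ℂ) to at most one point.
The exponent g(z) = z² is a nonconstant polynomial, hence surjective onto ℂ. So e^{g(z)} takes every value in {e^w : w ∈ ℂ} = ℂ ∖ {0}. Adding 0 shifts the range to ℂ ∖ {0}. f omits exactly 0.

Omitted value: 0.


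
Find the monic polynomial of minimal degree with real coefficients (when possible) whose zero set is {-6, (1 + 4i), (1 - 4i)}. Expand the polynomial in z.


The polynomial is p(z) = ∏_{α ∈ S} (z − α), where S = {-6, (1 + 4i), (1 - 4i)}.
Expanding the product yields: p(z) = z^3 + 4·z^2 + 5·z + 102.
Note conjugate pairs combine to real quadratics: (z − (1+4i))(z − (1−4i)) = z² − 2z + 17.
The resulting polynomial has degree 3 and real coefficients as required.

p(z) = z^3 + 4·z^2 + 5·z + 102.


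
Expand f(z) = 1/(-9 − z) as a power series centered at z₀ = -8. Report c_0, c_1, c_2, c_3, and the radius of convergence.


Let w = z − z₀, so z = z₀ + w.
Then -9 − z = -9 − (z₀ + w) = (-9 − z₀) − w = -1 − w.
f(z) = 1/(-1 − w) = (1/(-1)) · 1/(1 − w/(-1)) = Σ_{n≥0} w^n / (-1)^(n+1).
So c_n = 1/(-1)^(n+1):
  c_0 = 1/(-1)^1 = -1.
  c_1 = 1/(-1)^2 = 1.
  c_2 = 1/(-1)^3 = -1.
  c_3 = 1/(-1)^4 = 1.
The series is valid for |w/d| < 1, i.e. |z − z₀| < |d|.
Radius of convergence: R = |-9 − z₀| = |-1| = 1 (distance from z₀ to the singularity z = -9).

c_0 = -1, c_1 = 1, c_2 = -1, c_3 = 1; R = 1.


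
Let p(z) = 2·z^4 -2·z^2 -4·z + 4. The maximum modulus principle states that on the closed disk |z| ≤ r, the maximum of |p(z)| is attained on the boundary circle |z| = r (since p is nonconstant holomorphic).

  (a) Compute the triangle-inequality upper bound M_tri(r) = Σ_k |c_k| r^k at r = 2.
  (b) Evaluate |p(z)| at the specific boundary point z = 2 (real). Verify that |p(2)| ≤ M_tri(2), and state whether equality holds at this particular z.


Coefficients: c_0 = 4, c_1 = -4, c_2 = -2, c_3 = 0, c_4 = 2. Radius r = 2.
Part (a). Triangle bound: M_tri(r) = Σ_k |c_k| r^k
  = |4|·2^0 + |-4|·2^1 + |-2|·2^2 + |0|·2^3 + |2|·2^4
  = 4 + 8 + 8 + 0 + 32 = 52.
This bounds M(r) := max_{|z|=r} |p(z)| from above; equality holds iff all terms c_k z^k can be made to align in phase at a single z on |z|=r.
Part (b). At z = 2 (real, on the circle |z| = r):
  p(2) = (4)·2^0 + (-4)·2^1 + (-2)·2^2 + (0)·2^3 + (2)·2^4 = 20.
  |p(2)| = 20.
Check: |p(2)| = 20 ≤ 52 = M_tri(2). ✓ Equality does not hold at z = 2 (the coefficients have mixed signs, so the terms do not all align in phase there).

M_tri(2) = 52; |p(2)| = 20; equality at z=2: no.


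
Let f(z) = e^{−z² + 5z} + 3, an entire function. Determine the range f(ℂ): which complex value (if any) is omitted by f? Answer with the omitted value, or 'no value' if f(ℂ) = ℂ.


Little Picard bounds the complement of f(ℂ) to at most one point.
The exponent g(z) = −z² + 5z is a nonconstant polynomial, hence surjective onto ℂ. So e^{g(z)} takes every value in {e^w : w ∈ ℂ} = ℂ ∖ {0}. Adding 3 shifts the range to ℂ ∖ {3}. f omits exactly 3.

Omitted value: 3.


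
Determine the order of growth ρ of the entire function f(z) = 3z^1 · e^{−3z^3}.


M(r) = max_{|z|=r} |3|·|z|^1·|e^{−3z^3}| = 3·r^1 · e^{3r^3} (the factors attain their maxima compatibly on |z|=r). Then log M(r) = log 3 + 1·log r + 3r^3, dominated by the last term, so log log M(r) ~ 3·log r. The polynomial factor 3z^1 contributes only a log r term and does not affect the order. ρ = 3.
Therefore ρ = 3.

Order ρ = 3.


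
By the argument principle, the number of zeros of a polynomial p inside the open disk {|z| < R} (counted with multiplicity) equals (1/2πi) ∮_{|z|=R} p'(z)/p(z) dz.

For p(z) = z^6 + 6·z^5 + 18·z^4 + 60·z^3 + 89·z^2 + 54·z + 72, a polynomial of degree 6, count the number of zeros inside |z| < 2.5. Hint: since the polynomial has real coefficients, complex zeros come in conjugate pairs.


The zeros of p are: -4, (0 + 3i), (0 - 3i), (0 + 1i), (0 - 1i), -2.
Their magnitudes are: 4, 3, 3, 1, 1, 2.
Zeros with |z| < R = 2.5: (0 + 1i), (0 - 1i), -2.
Count = 3.
By the argument principle, (1/2πi) ∮_{|z|=R} p'(z)/p(z) dz equals exactly this count.

Number of zeros inside |z| < 2.5: 3.


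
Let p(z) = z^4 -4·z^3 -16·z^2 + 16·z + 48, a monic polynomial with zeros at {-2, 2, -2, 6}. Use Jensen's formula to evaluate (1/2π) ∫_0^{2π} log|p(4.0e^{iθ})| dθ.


Zeros: -2, -2, 2, 6; r = 4.0.
Inside |z| < r: -2, -2, 2. Outside (|z| ≥ r): 6.
p(0) = 48, so log|p(0)| = log(48) = 3.8712.
Apply Jensen: I(r) = log|p(0)| + Σ_k log(r/|z_k|), summed over zeros inside |z| < r.
  log(r/|z_k|) for z_k = -2: log(4.0/2) = 0.6931
  log(r/|z_k|) for z_k = 2: log(4.0/2) = 0.6931
  log(r/|z_k|) for z_k = -2: log(4.0/2) = 0.6931
  Outside zeros (6) contribute nothing to the Jensen sum.
Sum over inside zeros: 2.0794.
I(r) = log|p(0)| + (inside sum) = 3.8712 + 2.0794 = 5.9506.
Note: since some zeros are outside |z| ≤ r, the simplified n·log(r) form does NOT apply — only the inside zeros contribute.

I(r) ≈ 5.9506.


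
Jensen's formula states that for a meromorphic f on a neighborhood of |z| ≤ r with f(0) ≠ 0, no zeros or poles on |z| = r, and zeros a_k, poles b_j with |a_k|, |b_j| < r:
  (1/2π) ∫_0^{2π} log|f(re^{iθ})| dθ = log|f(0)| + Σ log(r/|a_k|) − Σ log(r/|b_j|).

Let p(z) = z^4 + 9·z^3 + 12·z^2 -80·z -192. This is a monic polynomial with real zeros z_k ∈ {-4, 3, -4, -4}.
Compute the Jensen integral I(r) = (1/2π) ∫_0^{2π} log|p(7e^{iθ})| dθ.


Zeros: -4, -4, -4, 3; r = 7.
Inside |z| < r: -4, -4, -4, 3. Outside (|z| ≥ r): ∅.
p(0) = -192, so log|p(0)| = log(192) = 5.2575.
Apply Jensen: I(r) = log|p(0)| + Σ_k log(r/|z_k|), summed over zeros inside |z| < r.
  log(r/|z_k|) for z_k = -4: log(7/4) = 0.5596
  log(r/|z_k|) for z_k = 3: log(7/3) = 0.8473
  log(r/|z_k|) for z_k = -4: log(7/4) = 0.5596
  log(r/|z_k|) for z_k = -4: log(7/4) = 0.5596
Sum over inside zeros: 2.5261.
I(r) = log|p(0)| + (inside sum) = 5.2575 + 2.5261 = 7.7836.
Closed form (all zeros inside, monic): I(r) = n·log(r) = 4·log(7) = 7.7836. ✓

I(r) ≈ 7.7836.


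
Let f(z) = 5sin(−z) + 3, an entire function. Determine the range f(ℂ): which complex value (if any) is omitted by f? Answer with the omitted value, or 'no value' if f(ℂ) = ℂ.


Little Picard bounds the complement of f(ℂ) to at most one point.
sin is entire and surjective onto ℂ: for every w ∈ ℂ, sin(ζ) = w has a solution ζ ∈ ℂ (e.g., via the complex inverse arcsin). With ζ = −z this gives z = ζ/(-1). Then 5·sin(−z) takes every value in 5·ℂ = ℂ, and adding 3 is a bijection of ℂ. So f is surjective and omits no value. (Note: only on the real line is sin bounded by [−1, 1].)

Omitted value: no value.


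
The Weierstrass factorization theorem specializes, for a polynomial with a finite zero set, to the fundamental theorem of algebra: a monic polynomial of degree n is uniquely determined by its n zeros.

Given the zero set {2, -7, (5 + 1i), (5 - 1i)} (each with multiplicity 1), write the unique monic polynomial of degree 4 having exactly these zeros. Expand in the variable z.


The polynomial is p(z) = ∏_{α ∈ S} (z − α), where S = {2, -7, (5 + 1i), (5 - 1i)}.
Expanding the product yields: p(z) = z^4 -5·z^3 -38·z^2 + 270·z -364.
Note conjugate pairs combine to real quadratics: (z − (5+1i))(z − (5−1i)) = z² − 10z + 26.
The resulting polynomial has degree 4 and real coefficients as required.

p(z) = z^4 -5·z^3 -38·z^2 + 270·z -364.


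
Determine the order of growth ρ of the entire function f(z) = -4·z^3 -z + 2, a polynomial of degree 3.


|f(z)| ≤ Σ|c_k|·r^k = O(r^3) as r → ∞. Polynomial growth is O(e^{r^ε}) for every ε > 0 (since r^3/e^{r^ε} → 0), so ρ ≤ ε for all ε > 0, i.e. ρ = 0. Every nonconstant polynomial has order 0.
Therefore ρ = 0.

Order ρ = 0.


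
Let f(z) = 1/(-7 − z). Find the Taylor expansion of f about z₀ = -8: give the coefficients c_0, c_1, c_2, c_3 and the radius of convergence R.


Let w = z − z₀, so z = z₀ + w.
Then -7 − z = -7 − (z₀ + w) = (-7 − z₀) − w = 1 − w.
f(z) = 1/(1 − w) = (1/(1)) · 1/(1 − w/(1)) = Σ_{n≥0} w^n / (1)^(n+1).
So c_n = 1/(1)^(n+1):
  c_0 = 1/(1)^1 = 1.
  c_1 = 1/(1)^2 = 1.
  c_2 = 1/(1)^3 = 1.
  c_3 = 1/(1)^4 = 1.
The series is valid for |w/d| < 1, i.e. |z − z₀| < |d|.
Radius of convergence: R = |-7 − z₀| = |1| = 1 (distance from z₀ to the singularity z = -7).

c_0 = 1, c_1 = 1, c_2 = 1, c_3 = 1; R = 1.


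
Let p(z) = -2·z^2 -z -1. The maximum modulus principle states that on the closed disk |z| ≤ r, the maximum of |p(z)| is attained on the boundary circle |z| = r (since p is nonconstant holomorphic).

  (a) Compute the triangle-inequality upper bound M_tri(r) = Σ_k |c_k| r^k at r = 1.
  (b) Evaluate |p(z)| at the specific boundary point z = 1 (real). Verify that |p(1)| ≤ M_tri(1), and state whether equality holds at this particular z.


Coefficients: c_0 = -1, c_1 = -1, c_2 = -2. Radius r = 1.
Part (a). Triangle bound: M_tri(r) = Σ_k |c_k| r^k
  = |-1|·1^0 + |-1|·1^1 + |-2|·1^2
  = 1 + 1 + 2 = 4.
This bounds M(r) := max_{|z|=r} |p(z)| from above; equality holds iff all terms c_k z^k can be made to align in phase at a single z on |z|=r.
Part (b). At z = 1 (real, on the circle |z| = r):
  p(1) = (-1)·1^0 + (-1)·1^1 + (-2)·1^2 = -4.
  |p(1)| = 4.
Since all nonzero coefficients share the same sign, |p(1)| = 4 = M_tri(1); the triangle bound is attained at z = 1, so in fact M(r) = 4.

M_tri(1) = 4; |p(1)| = 4; equality at z=1: yes.


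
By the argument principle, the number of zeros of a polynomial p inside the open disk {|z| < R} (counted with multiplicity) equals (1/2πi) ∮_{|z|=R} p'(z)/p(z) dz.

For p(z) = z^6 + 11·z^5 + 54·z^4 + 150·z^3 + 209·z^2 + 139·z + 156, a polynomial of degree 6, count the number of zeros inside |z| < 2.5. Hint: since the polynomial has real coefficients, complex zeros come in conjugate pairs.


The zeros of p are: (-2 + 3i), (-2 - 3i), -3, (0 + 1i), (0 - 1i), -4.
Their magnitudes are: 3.606, 3.606, 3, 1, 1, 4.
Zeros with |z| < R = 2.5: (0 + 1i), (0 - 1i).
Count = 2.
By the argument principle, (1/2πi) ∮_{|z|=R} p'(z)/p(z) dz equals exactly this count.

Number of zeros inside |z| < 2.5: 2.


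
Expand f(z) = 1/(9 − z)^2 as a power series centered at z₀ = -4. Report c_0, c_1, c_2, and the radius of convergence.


Let w = z − z₀, so z = z₀ + w.
Then 9 − z = 9 − (z₀ + w) = (9 − z₀) − w = 13 − w.
f(z) = 1/(13 − w)^2 = (1/(13)^2) · (1 − w/(13))^{−2}.
By the binomial series (1−u)^{−2} = Σ_{n≥0} C(n+1, 1) u^n for |u|<1, with u = w/(13):
  c_n = C(n+1, 1) / (13)^(n+2).
  c_0 = 1/(13)^2 = 1/169.
  c_1 = 2/(13)^3 = 2/2197.
  c_2 = 3/(13)^4 = 3/28561.
The series is valid for |w/d| < 1, i.e. |z − z₀| < |d|.
Radius of convergence: R = |9 − z₀| = |13| = 13 (distance from z₀ to the singularity z = 9).

c_0 = 1/169, c_1 = 2/2197, c_2 = 3/28561; R = 13.


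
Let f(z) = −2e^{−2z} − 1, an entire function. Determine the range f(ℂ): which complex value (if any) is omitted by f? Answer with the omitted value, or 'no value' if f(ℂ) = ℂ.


Little Picard bounds the complement of f(ℂ) to at most one point.
e^{−2z} is never zero on ℂ, so -2·e^{−2z} takes every value in ℂ ∖ {0}. Adding -1 shifts the range to ℂ ∖ {-1}. Thus f omits exactly the value -1.

Omitted value: -1.


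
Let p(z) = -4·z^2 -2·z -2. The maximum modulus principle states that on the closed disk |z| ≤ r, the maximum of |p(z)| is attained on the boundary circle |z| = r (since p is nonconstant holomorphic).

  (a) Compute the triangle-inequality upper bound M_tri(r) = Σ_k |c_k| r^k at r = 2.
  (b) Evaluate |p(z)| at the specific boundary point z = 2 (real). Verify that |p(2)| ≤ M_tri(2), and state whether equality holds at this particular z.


Coefficients: c_0 = -2, c_1 = -2, c_2 = -4. Radius r = 2.
Part (a). Triangle bound: M_tri(r) = Σ_k |c_k| r^k
  = |-2|·2^0 + |-2|·2^1 + |-4|·2^2
  = 2 + 4 + 16 = 22.
This bounds M(r) := max_{|z|=r} |p(z)| from above; equality holds iff all terms c_k z^k can be made to align in phase at a single z on |z|=r.
Part (b). At z = 2 (real, on the circle |z| = r):
  p(2) = (-2)·2^0 + (-2)·2^1 + (-4)·2^2 = -22.
  |p(2)| = 22.
Since all nonzero coefficients share the same sign, |p(2)| = 22 = M_tri(2); the triangle bound is attained at z = 2, so in fact M(r) = 22.

M_tri(2) = 22; |p(2)| = 22; equality at z=2: yes.


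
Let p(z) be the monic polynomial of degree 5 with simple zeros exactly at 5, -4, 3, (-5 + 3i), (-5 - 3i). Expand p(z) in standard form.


The polynomial is p(z) = ∏_{α ∈ S} (z − α), where S = {5, -4, 3, (-5 + 3i), (-5 - 3i)}.
Expanding the product yields: p(z) = z^5 + 6·z^4 -23·z^3 -246·z^2 + 22·z + 2040.
Note conjugate pairs combine to real quadratics: (z − (-5+3i))(z − (-5−3i)) = z² + 10z + 34.
The resulting polynomial has degree 5 and real coefficients as required.

p(z) = z^5 + 6·z^4 -23·z^3 -246·z^2 + 22·z + 2040.


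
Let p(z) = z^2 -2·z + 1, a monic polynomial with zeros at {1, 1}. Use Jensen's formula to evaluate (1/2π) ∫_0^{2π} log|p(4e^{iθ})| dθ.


Zeros: 1, 1; r = 4.
Inside |z| < r: 1, 1. Outside (|z| ≥ r): ∅.
p(0) = 1, so log|p(0)| = log(1) = 0.0000.
Apply Jensen: I(r) = log|p(0)| + Σ_k log(r/|z_k|), summed over zeros inside |z| < r.
  log(r/|z_k|) for z_k = 1: log(4/1) = 1.3863
  log(r/|z_k|) for z_k = 1: log(4/1) = 1.3863
Sum over inside zeros: 2.7726.
I(r) = log|p(0)| + (inside sum) = 0.0000 + 2.7726 = 2.7726.
Closed form (all zeros inside, monic): I(r) = n·log(r) = 2·log(4) = 2.7726. ✓

I(r) ≈ 2.7726.


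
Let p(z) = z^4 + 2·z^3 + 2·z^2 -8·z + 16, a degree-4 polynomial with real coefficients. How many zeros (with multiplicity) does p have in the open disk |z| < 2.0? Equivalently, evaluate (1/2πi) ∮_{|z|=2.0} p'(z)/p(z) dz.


The zeros of p are: (-2 + 2i), (-2 - 2i), (1 + 1i), (1 - 1i).
Their magnitudes are: 2.828, 2.828, 1.414, 1.414.
Zeros with |z| < R = 2.0: (1 + 1i), (1 - 1i).
Count = 2.
By the argument principle, (1/2πi) ∮_{|z|=R} p'(z)/p(z) dz equals exactly this count.

Number of zeros inside |z| < 2.0: 2.


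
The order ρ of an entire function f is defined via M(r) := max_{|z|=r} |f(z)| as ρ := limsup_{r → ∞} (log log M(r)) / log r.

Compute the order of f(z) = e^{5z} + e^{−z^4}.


Each summand is entire of order 1 and 4 respectively (as in the single-exponential case). The order of a sum is at most the max of the orders, so ρ ≤ 4. For the lower bound: on |z|=r choose arg z so that -1z^4 is real positive; then |e^{-1z^4}| = e^{1r^4} while |e^{5z}| ≤ e^{5r^1} = o(e^{1r^4}). So |f| ≥ e^{1r^4}(1 − o(1)) and ρ ≥ 4. Hence ρ = max(1, 4) = 4.
Therefore ρ = 4.

Order ρ = 4.


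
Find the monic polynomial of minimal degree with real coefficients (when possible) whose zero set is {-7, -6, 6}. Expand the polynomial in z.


The polynomial is p(z) = ∏_{α ∈ S} (z − α), where S = {-7, -6, 6}.
Expanding the product yields: p(z) = z^3 + 7·z^2 -36·z -252.
The resulting polynomial has degree 3 and real coefficients as required.

p(z) = z^3 + 7·z^2 -36·z -252.


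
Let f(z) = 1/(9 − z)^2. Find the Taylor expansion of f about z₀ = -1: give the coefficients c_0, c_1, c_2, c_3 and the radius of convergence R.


Let w = z − z₀, so z = z₀ + w.
Then 9 − z = 9 − (z₀ + w) = (9 − z₀) − w = 10 − w.
f(z) = 1/(10 − w)^2 = (1/(10)^2) · (1 − w/(10))^{−2}.
By the binomial series (1−u)^{−2} = Σ_{n≥0} C(n+1, 1) u^n for |u|<1, with u = w/(10):
  c_n = C(n+1, 1) / (10)^(n+2).
  c_0 = 1/(10)^2 = 1/100.
  c_1 = 2/(10)^3 = 1/500.
  c_2 = 3/(10)^4 = 3/10000.
  c_3 = 4/(10)^5 = 1/25000.
The series is valid for |w/d| < 1, i.e. |z − z₀| < |d|.
Radius of convergence: R = |9 − z₀| = |10| = 10 (distance from z₀ to the singularity z = 9).

c_0 = 1/100, c_1 = 1/500, c_2 = 3/10000, c_3 = 1/25000; R = 10.


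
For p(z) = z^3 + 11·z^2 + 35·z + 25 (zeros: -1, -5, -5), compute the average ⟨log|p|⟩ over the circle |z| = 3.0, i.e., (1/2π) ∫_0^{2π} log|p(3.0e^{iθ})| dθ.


Zeros: -5, -5, -1; r = 3.0.
Inside |z| < r: -1. Outside (|z| ≥ r): -5, -5.
p(0) = 25, so log|p(0)| = log(25) = 3.2189.
Apply Jensen: I(r) = log|p(0)| + Σ_k log(r/|z_k|), summed over zeros inside |z| < r.
  log(r/|z_k|) for z_k = -1: log(3.0/1) = 1.0986
  Outside zeros (-5, -5) contribute nothing to the Jensen sum.
Sum over inside zeros: 1.0986.
I(r) = log|p(0)| + (inside sum) = 3.2189 + 1.0986 = 4.3175.
Note: since some zeros are outside |z| ≤ r, the simplified n·log(r) form does NOT apply — only the inside zeros contribute.

I(r) ≈ 4.3175.


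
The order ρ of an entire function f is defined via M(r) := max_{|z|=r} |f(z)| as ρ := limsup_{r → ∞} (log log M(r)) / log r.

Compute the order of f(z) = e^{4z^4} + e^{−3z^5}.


Each summand is entire of order 4 and 5 respectively (as in the single-exponential case). The order of a sum is at most the max of the orders, so ρ ≤ 5. For the lower bound: on |z|=r choose arg z so that -3z^5 is real positive; then |e^{-3z^5}| = e^{3r^5} while |e^{4z^4}| ≤ e^{4r^4} = o(e^{3r^5}). So |f| ≥ e^{3r^5}(1 − o(1)) and ρ ≥ 5. Hence ρ = max(4, 5) = 5.
Therefore ρ = 5.

Order ρ = 5.


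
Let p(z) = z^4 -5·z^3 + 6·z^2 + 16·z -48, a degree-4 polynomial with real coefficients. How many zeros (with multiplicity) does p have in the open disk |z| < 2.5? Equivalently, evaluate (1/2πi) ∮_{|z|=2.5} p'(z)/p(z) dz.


The zeros of p are: (2 + 2i), (2 - 2i), 3, -2.
Their magnitudes are: 2.828, 2.828, 3, 2.
Zeros with |z| < R = 2.5: -2.
Count = 1.
By the argument principle, (1/2πi) ∮_{|z|=R} p'(z)/p(z) dz equals exactly this count.

Number of zeros inside |z| < 2.5: 1.


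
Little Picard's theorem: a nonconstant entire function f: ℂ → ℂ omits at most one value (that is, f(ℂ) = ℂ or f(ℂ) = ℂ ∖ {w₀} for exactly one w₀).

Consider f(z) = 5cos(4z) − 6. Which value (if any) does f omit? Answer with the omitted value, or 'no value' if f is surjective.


Little Picard bounds the complement of f(ℂ) to at most one point.
cos is entire and surjective onto ℂ: for every w ∈ ℂ, cos(ζ) = w has a solution ζ ∈ ℂ (e.g., via the complex inverse arccos). With ζ = 4z this gives z = ζ/(4). Then 5·cos(4z) takes every value in 5·ℂ = ℂ, and adding -6 is a bijection of ℂ. So f is surjective and omits no value. (Note: only on the real line is cos bounded by [−1, 1].)

Omitted value: no value.


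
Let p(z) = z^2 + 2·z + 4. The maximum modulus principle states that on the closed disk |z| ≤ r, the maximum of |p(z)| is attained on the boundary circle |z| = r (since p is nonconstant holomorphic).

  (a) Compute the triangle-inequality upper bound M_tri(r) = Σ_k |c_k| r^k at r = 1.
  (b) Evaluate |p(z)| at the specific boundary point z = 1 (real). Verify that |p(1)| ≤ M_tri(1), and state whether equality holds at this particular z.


Coefficients: c_0 = 4, c_1 = 2, c_2 = 1. Radius r = 1.
Part (a). Triangle bound: M_tri(r) = Σ_k |c_k| r^k
  = |4|·1^0 + |2|·1^1 + |1|·1^2
  = 4 + 2 + 1 = 7.
This bounds M(r) := max_{|z|=r} |p(z)| from above; equality holds iff all terms c_k z^k can be made to align in phase at a single z on |z|=r.
Part (b). At z = 1 (real, on the circle |z| = r):
  p(1) = (4)·1^0 + (2)·1^1 + (1)·1^2 = 7.
  |p(1)| = 7.
Since all nonzero coefficients share the same sign, |p(1)| = 7 = M_tri(1); the triangle bound is attained at z = 1, so in fact M(r) = 7.

M_tri(1) = 7; |p(1)| = 7; equality at z=1: yes.


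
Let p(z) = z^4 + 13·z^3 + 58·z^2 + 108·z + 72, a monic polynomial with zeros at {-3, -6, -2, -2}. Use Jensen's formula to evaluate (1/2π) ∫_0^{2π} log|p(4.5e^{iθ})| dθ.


Zeros: -6, -3, -2, -2; r = 4.5.
Inside |z| < r: -3, -2, -2. Outside (|z| ≥ r): -6.
p(0) = 72, so log|p(0)| = log(72) = 4.2767.
Apply Jensen: I(r) = log|p(0)| + Σ_k log(r/|z_k|), summed over zeros inside |z| < r.
  log(r/|z_k|) for z_k = -3: log(4.5/3) = 0.4055
  log(r/|z_k|) for z_k = -2: log(4.5/2) = 0.8109
  log(r/|z_k|) for z_k = -2: log(4.5/2) = 0.8109
  Outside zeros (-6) contribute nothing to the Jensen sum.
Sum over inside zeros: 2.0273.
I(r) = log|p(0)| + (inside sum) = 4.2767 + 2.0273 = 6.3040.
Note: since some zeros are outside |z| ≤ r, the simplified n·log(r) form does NOT apply — only the inside zeros contribute.

I(r) ≈ 6.3040.


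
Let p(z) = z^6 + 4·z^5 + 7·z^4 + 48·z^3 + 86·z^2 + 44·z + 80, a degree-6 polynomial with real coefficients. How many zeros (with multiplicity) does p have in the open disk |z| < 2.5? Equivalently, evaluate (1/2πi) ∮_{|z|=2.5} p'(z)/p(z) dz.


The zeros of p are: (1 + 3i), (1 - 3i), (0 + 1i), (0 - 1i), -4, -2.
Their magnitudes are: 3.162, 3.162, 1, 1, 4, 2.
Zeros with |z| < R = 2.5: (0 + 1i), (0 - 1i), -2.
Count = 3.
By the argument principle, (1/2πi) ∮_{|z|=R} p'(z)/p(z) dz equals exactly this count.

Number of zeros inside |z| < 2.5: 3.


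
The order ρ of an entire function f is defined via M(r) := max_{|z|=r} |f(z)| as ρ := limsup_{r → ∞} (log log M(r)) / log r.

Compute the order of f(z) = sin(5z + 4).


sin(w) is a linear combination of e^{iw} and e^{−iw} (or e^w, e^{−w} in the hyperbolic case), so |sin(w)| ≤ e^{|w|}. With w = 5z + 4, |w| ≤ 5|z| + 4 = 5r + 4 on |z| = r, giving M(r) ≤ e^{5r + 4}, so ρ ≤ 1. On a suitable ray (z = it for sin/cos; z = t for sinh/cosh, t real → ∞), |sin(5z + 4)| grows like e^{5|t|}/2, so ρ ≥ 1. Hence ρ = 1.
Therefore ρ = 1.

Order ρ = 1.


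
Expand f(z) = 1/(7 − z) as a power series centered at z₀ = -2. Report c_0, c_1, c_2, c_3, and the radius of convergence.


Let w = z − z₀, so z = z₀ + w.
Then 7 − z = 7 − (z₀ + w) = (7 − z₀) − w = 9 − w.
f(z) = 1/(9 − w) = (1/(9)) · 1/(1 − w/(9)) = Σ_{n≥0} w^n / (9)^(n+1).
So c_n = 1/(9)^(n+1):
  c_0 = 1/(9)^1 = 1/9.
  c_1 = 1/(9)^2 = 1/81.
  c_2 = 1/(9)^3 = 1/729.
  c_3 = 1/(9)^4 = 1/6561.
The series is valid for |w/d| < 1, i.e. |z − z₀| < |d|.
Radius of convergence: R = |7 − z₀| = |9| = 9 (distance from z₀ to the singularity z = 7).

c_0 = 1/9, c_1 = 1/81, c_2 = 1/729, c_3 = 1/6561; R = 9.


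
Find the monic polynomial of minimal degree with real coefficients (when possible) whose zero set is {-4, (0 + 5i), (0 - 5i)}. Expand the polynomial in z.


The polynomial is p(z) = ∏_{α ∈ S} (z − α), where S = {-4, (0 + 5i), (0 - 5i)}.
Expanding the product yields: p(z) = z^3 + 4·z^2 + 25·z + 100.
Note conjugate pairs combine to real quadratics: (z − (0+5i))(z − (0−5i)) = z² + 25.
The resulting polynomial has degree 3 and real coefficients as required.

p(z) = z^3 + 4·z^2 + 25·z + 100.


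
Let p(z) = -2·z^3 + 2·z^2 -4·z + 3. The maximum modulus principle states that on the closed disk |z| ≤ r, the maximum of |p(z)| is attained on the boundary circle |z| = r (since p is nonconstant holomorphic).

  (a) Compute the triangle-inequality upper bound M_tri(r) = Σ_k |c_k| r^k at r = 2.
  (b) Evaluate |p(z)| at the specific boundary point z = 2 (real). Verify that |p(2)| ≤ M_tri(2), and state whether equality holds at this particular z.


Coefficients: c_0 = 3, c_1 = -4, c_2 = 2, c_3 = -2. Radius r = 2.
Part (a). Triangle bound: M_tri(r) = Σ_k |c_k| r^k
  = |3|·2^0 + |-4|·2^1 + |2|·2^2 + |-2|·2^3
  = 3 + 8 + 8 + 16 = 35.
This bounds M(r) := max_{|z|=r} |p(z)| from above; equality holds iff all terms c_k z^k can be made to align in phase at a single z on |z|=r.
Part (b). At z = 2 (real, on the circle |z| = r):
  p(2) = (3)·2^0 + (-4)·2^1 + (2)·2^2 + (-2)·2^3 = -13.
  |p(2)| = 13.
Check: |p(2)| = 13 ≤ 35 = M_tri(2). ✓ Equality does not hold at z = 2 (the coefficients have mixed signs, so the terms do not all align in phase there).

M_tri(2) = 35; |p(2)| = 13; equality at z=2: no.


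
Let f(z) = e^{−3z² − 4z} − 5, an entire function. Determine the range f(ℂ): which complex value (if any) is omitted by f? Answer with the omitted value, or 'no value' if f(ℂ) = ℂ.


Little Picard bounds the complement of f(ℂ) to at most one point.
The exponent g(z) = −3z² − 4z is a nonconstant polynomial, hence surjective onto ℂ. So e^{g(z)} takes every value in {e^w : w ∈ ℂ} = ℂ ∖ {0}. Adding -5 shifts the range to ℂ ∖ {-5}. f omits exactly -5.

Omitted value: -5.


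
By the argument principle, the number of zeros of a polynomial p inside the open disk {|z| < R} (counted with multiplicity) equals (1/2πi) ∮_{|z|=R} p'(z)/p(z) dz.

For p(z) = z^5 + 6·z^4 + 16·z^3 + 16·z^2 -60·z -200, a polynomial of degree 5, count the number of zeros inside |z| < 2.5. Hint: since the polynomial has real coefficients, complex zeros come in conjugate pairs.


The zeros of p are: 2, (-1 + 3i), (-1 - 3i), (-3 + 1i), (-3 - 1i).
Their magnitudes are: 2, 3.162, 3.162, 3.162, 3.162.
Zeros with |z| < R = 2.5: 2.
Count = 1.
By the argument principle, (1/2πi) ∮_{|z|=R} p'(z)/p(z) dz equals exactly this count.

Number of zeros inside |z| < 2.5: 1.


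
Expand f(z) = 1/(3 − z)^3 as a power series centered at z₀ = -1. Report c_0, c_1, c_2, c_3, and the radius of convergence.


Let w = z − z₀, so z = z₀ + w.
Then 3 − z = 3 − (z₀ + w) = (3 − z₀) − w = 4 − w.
f(z) = 1/(4 − w)^3 = (1/(4)^3) · (1 − w/(4))^{−3}.
By the binomial series (1−u)^{−3} = Σ_{n≥0} C(n+2, 2) u^n for |u|<1, with u = w/(4):
  c_n = C(n+2, 2) / (4)^(n+3).
  c_0 = 1/(4)^3 = 1/64.
  c_1 = 3/(4)^4 = 3/256.
  c_2 = 6/(4)^5 = 3/512.
  c_3 = 10/(4)^6 = 5/2048.
The series is valid for |w/d| < 1, i.e. |z − z₀| < |d|.
Radius of convergence: R = |3 − z₀| = |4| = 4 (distance from z₀ to the singularity z = 3).

c_0 = 1/64, c_1 = 3/256, c_2 = 3/512, c_3 = 5/2048; R = 4.


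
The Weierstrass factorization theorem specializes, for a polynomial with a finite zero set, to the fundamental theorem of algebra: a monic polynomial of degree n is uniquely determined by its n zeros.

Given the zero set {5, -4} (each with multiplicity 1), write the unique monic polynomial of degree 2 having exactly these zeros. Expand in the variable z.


The polynomial is p(z) = ∏_{α ∈ S} (z − α), where S = {5, -4}.
Expanding the product yields: p(z) = z^2 -z -20.
The resulting polynomial has degree 2 and real coefficients as required.

p(z) = z^2 -z -20.


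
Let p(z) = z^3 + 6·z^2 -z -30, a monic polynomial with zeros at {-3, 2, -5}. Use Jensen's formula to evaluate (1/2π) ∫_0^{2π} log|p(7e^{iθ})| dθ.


Zeros: -5, -3, 2; r = 7.
Inside |z| < r: -5, -3, 2. Outside (|z| ≥ r): ∅.
p(0) = -30, so log|p(0)| = log(30) = 3.4012.
Apply Jensen: I(r) = log|p(0)| + Σ_k log(r/|z_k|), summed over zeros inside |z| < r.
  log(r/|z_k|) for z_k = -3: log(7/3) = 0.8473
  log(r/|z_k|) for z_k = 2: log(7/2) = 1.2528
  log(r/|z_k|) for z_k = -5: log(7/5) = 0.3365
Sum over inside zeros: 2.4365.
I(r) = log|p(0)| + (inside sum) = 3.4012 + 2.4365 = 5.8377.
Closed form (all zeros inside, monic): I(r) = n·log(r) = 3·log(7) = 5.8377. ✓

I(r) ≈ 5.8377.


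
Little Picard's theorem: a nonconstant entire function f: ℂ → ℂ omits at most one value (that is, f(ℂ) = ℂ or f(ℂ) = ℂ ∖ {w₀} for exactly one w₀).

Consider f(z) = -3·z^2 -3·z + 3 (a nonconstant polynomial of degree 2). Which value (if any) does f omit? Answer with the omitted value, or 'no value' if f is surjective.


Little Picard bounds the complement of f(ℂ) to at most one point.
For every w ∈ ℂ, the equation p(z) − w = 0 is a nonconstant polynomial in z and hence has at least one root by the fundamental theorem of algebra. So p is surjective onto ℂ, omitting no value.

Omitted value: no value.


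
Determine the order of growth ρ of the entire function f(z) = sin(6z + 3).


sin(w) is a linear combination of e^{iw} and e^{−iw} (or e^w, e^{−w} in the hyperbolic case), so |sin(w)| ≤ e^{|w|}. With w = 6z + 3, |w| ≤ 6|z| + 3 = 6r + 3 on |z| = r, giving M(r) ≤ e^{6r + 3}, so ρ ≤ 1. On a suitable ray (z = it for sin/cos; z = t for sinh/cosh, t real → ∞), |sin(6z + 3)| grows like e^{6|t|}/2, so ρ ≥ 1. Hence ρ = 1.
Therefore ρ = 1.

Order ρ = 1.


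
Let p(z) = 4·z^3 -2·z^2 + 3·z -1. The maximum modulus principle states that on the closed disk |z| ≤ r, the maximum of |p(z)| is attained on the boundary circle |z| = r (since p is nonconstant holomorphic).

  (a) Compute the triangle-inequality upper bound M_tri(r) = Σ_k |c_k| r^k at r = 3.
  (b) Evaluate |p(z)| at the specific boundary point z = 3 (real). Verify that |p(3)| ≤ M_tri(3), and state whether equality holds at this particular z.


Coefficients: c_0 = -1, c_1 = 3, c_2 = -2, c_3 = 4. Radius r = 3.
Part (a). Triangle bound: M_tri(r) = Σ_k |c_k| r^k
  = |-1|·3^0 + |3|·3^1 + |-2|·3^2 + |4|·3^3
  = 1 + 9 + 18 + 108 = 136.
This bounds M(r) := max_{|z|=r} |p(z)| from above; equality holds iff all terms c_k z^k can be made to align in phase at a single z on |z|=r.
Part (b). At z = 3 (real, on the circle |z| = r):
  p(3) = (-1)·3^0 + (3)·3^1 + (-2)·3^2 + (4)·3^3 = 98.
  |p(3)| = 98.
Check: |p(3)| = 98 ≤ 136 = M_tri(3). ✓ Equality does not hold at z = 3 (the coefficients have mixed signs, so the terms do not all align in phase there).

M_tri(3) = 136; |p(3)| = 98; equality at z=3: no.


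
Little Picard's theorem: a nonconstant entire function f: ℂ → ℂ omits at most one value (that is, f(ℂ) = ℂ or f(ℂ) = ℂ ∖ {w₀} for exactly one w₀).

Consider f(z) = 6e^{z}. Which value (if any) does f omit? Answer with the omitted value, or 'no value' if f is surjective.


Little Picard bounds the complement of f(ℂ) to at most one point.
e^{z} is never zero on ℂ, so 6·e^{z} takes every value in ℂ ∖ {0}. Adding 0 shifts the range to ℂ ∖ {0}. Thus f omits exactly the value 0.

Omitted value: 0.


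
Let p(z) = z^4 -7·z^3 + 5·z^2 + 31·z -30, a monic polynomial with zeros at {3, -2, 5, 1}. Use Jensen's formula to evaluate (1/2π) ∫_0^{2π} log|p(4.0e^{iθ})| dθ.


Zeros: -2, 1, 3, 5; r = 4.0.
Inside |z| < r: -2, 1, 3. Outside (|z| ≥ r): 5.
p(0) = -30, so log|p(0)| = log(30) = 3.4012.
Apply Jensen: I(r) = log|p(0)| + Σ_k log(r/|z_k|), summed over zeros inside |z| < r.
  log(r/|z_k|) for z_k = 3: log(4.0/3) = 0.2877
  log(r/|z_k|) for z_k = -2: log(4.0/2) = 0.6931
  log(r/|z_k|) for z_k = 1: log(4.0/1) = 1.3863
  Outside zeros (5) contribute nothing to the Jensen sum.
Sum over inside zeros: 2.3671.
I(r) = log|p(0)| + (inside sum) = 3.4012 + 2.3671 = 5.7683.
Note: since some zeros are outside |z| ≤ r, the simplified n·log(r) form does NOT apply — only the inside zeros contribute.

I(r) ≈ 5.7683.


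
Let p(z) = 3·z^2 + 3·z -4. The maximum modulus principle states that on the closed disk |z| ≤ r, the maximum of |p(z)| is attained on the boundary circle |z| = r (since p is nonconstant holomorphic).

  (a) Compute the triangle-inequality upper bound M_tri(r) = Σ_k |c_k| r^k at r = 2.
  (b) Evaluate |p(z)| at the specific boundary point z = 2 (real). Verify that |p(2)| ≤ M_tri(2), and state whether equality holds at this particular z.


Coefficients: c_0 = -4, c_1 = 3, c_2 = 3. Radius r = 2.
Part (a). Triangle bound: M_tri(r) = Σ_k |c_k| r^k
  = |-4|·2^0 + |3|·2^1 + |3|·2^2
  = 4 + 6 + 12 = 22.
This bounds M(r) := max_{|z|=r} |p(z)| from above; equality holds iff all terms c_k z^k can be made to align in phase at a single z on |z|=r.
Part (b). At z = 2 (real, on the circle |z| = r):
  p(2) = (-4)·2^0 + (3)·2^1 + (3)·2^2 = 14.
  |p(2)| = 14.
Check: |p(2)| = 14 ≤ 22 = M_tri(2). ✓ Equality does not hold at z = 2 (the coefficients have mixed signs, so the terms do not all align in phase there).

M_tri(2) = 22; |p(2)| = 14; equality at z=2: no.
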